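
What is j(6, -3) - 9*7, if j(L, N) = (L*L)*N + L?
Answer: -165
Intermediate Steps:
j(L, N) = L + N*L² (j(L, N) = L²*N + L = N*L² + L = L + N*L²)
j(6, -3) - 9*7 = 6*(1 + 6*(-3)) - 9*7 = 6*(1 - 18) - 63 = 6*(-17) - 63 = -102 - 63 = -165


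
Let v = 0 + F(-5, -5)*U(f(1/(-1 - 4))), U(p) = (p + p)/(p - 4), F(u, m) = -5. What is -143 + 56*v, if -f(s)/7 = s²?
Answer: -19221/107 ≈ -179.64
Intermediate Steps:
f(s) = -7*s²
U(p) = 2*p/(-4 + p) (U(p) = (2*p)/(-4 + p) = 2*p/(-4 + p))
v = -70/107 (v = 0 - 10*(-7/(-1 - 4)²)/(-4 - 7/(-1 - 4)²) = 0 - 10*(-7*(1/(-5))²)/(-4 - 7*(1/(-5))²) = 0 - 10*(-7*(-⅕)²)/(-4 - 7*(-⅕)²) = 0 - 10*(-7*1/25)/(-4 - 7*1/25) = 0 - 10*(-7)/(25*(-4 - 7/25)) = 0 - 10*(-7)/(25*(-107/25)) = 0 - 10*(-7)*(-25)/(25*107) = 0 - 5*14/107 = 0 - 70/107 = -70/107 ≈ -0.65421)
-143 + 56*v = -143 + 56*(-70/107) = -143 - 3920/107 = -19221/107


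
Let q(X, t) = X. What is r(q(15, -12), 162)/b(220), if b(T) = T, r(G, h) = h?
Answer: 81/110 ≈ 0.73636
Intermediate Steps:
r(q(15, -12), 162)/b(220) = 162/220 = 162*(1/220) = 81/110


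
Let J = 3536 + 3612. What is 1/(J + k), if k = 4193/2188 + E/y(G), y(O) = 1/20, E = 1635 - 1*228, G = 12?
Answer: 2188/77214337 ≈ 2.8337e-5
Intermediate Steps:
E = 1407 (E = 1635 - 228 = 1407)
y(O) = 1/20
J = 7148
k = 61574513/2188 (k = 4193/2188 + 1407/(1/20) = 4193*(1/2188) + 1407*20 = 4193/2188 + 28140 = 61574513/2188 ≈ 28142.)
1/(J + k) = 1/(7148 + 61574513/2188) = 1/(77214337/2188) = 2188/77214337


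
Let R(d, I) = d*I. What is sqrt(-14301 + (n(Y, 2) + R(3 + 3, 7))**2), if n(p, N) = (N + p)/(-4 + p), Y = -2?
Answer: 3*I*sqrt(1393) ≈ 111.97*I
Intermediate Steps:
n(p, N) = (N + p)/(-4 + p)
R(d, I) = I*d
sqrt(-14301 + (n(Y, 2) + R(3 + 3, 7))**2) = sqrt(-14301 + ((2 - 2)/(-4 - 2) + 7*(3 + 3))**2) = sqrt(-14301 + (0/(-6) + 7*6)**2) = sqrt(-14301 + (-1/6*0 + 42)**2) = sqrt(-14301 + (0 + 42)**2) = sqrt(-14301 + 42**2) = sqrt(-14301 + 1764) = sqrt(-12537) = 3*I*sqrt(1393)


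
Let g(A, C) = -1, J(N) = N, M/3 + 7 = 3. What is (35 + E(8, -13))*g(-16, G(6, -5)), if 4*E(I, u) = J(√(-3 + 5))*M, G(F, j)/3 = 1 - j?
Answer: -35 + 3*√2 ≈ -30.757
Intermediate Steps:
M = -12 (M = -21 + 3*3 = -21 + 9 = -12)
G(F, j) = 3 - 3*j (G(F, j) = 3*(1 - j) = 3 - 3*j)
E(I, u) = -3*√2 (E(I, u) = (√(-3 + 5)*(-12))/4 = (√2*(-12))/4 = (-12*√2)/4 = -3*√2)
(35 + E(8, -13))*g(-16, G(6, -5)) = (35 - 3*√2)*(-1) = -35 + 3*√2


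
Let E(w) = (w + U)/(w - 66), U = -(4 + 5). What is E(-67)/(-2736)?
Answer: -1/4788 ≈ -0.00020886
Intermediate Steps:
U = -9 (U = -1*9 = -9)
E(w) = (-9 + w)/(-66 + w) (E(w) = (w - 9)/(w - 66) = (-9 + w)/(-66 + w))
E(-67)/(-2736) = ((-9 - 67)/(-66 - 67))/(-2736) = (-76/(-133))*(-1/2736) = -1/133*(-76)*(-1/2736) = (4/7)*(-1/2736) = -1/4788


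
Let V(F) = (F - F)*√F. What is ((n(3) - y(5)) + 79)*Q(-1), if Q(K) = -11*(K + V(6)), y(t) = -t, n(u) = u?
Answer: 957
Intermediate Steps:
V(F) = 0 (V(F) = 0*√F = 0)
Q(K) = -11*K (Q(K) = -11*(K + 0) = -11*K)
((n(3) - y(5)) + 79)*Q(-1) = ((3 - (-1)*5) + 79)*(-11*(-1)) = ((3 - 1*(-5)) + 79)*11 = ((3 + 5) + 79)*11 = (8 + 79)*11 = 87*11 = 957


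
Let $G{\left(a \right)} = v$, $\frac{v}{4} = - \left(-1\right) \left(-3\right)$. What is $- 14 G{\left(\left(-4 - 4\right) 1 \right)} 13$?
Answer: $2184$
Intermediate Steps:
$v = -12$ ($v = 4 \left(- \left(-1\right) \left(-3\right)\right) = 4 \left(\left(-1\right) 3\right) = 4 \left(-3\right) = -12$)
$G{\left(a \right)} = -12$
$- 14 G{\left(\left(-4 - 4\right) 1 \right)} 13 = \left(-14\right) \left(-12\right) 13 = 168 \cdot 13 = 2184$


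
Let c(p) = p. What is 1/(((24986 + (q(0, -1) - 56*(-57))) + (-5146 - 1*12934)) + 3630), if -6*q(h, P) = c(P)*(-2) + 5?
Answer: 6/82361 ≈ 7.2850e-5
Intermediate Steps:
q(h, P) = -5/6 + P/3 (q(h, P) = -(P*(-2) + 5)/6 = -(-2*P + 5)/6 = -(5 - 2*P)/6 = -5/6 + P/3)
1/(((24986 + (q(0, -1) - 56*(-57))) + (-5146 - 1*12934)) + 3630) = 1/(((24986 + ((-5/6 + (1/3)*(-1)) - 56*(-57))) + (-5146 - 1*12934)) + 3630) = 1/(((24986 + ((-5/6 - 1/3) + 3192)) + (-5146 - 12934)) + 3630) = 1/(((24986 + (-7/6 + 3192)) - 18080) + 3630) = 1/(((24986 + 19145/6) - 18080) + 3630) = 1/((169061/6 - 18080) + 3630) = 1/(60581/6 + 3630) = 1/(82361/6) = 6/82361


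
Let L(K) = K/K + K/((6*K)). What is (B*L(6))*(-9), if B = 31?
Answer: -651/2 ≈ -325.50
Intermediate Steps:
L(K) = 7/6 (L(K) = 1 + K*(1/(6*K)) = 1 + ⅙ = 7/6)
(B*L(6))*(-9) = (31*(7/6))*(-9) = (217/6)*(-9) = -651/2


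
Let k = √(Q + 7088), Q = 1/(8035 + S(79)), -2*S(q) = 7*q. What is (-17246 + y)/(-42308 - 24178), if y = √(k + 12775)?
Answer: 8623/33243 - √(3075929866975 + 15517*√1706629455466)/1031663262 ≈ 0.25769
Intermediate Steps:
S(q) = -7*q/2
Q = 2/15517 (Q = 1/(8035 - 7/2*79) = 1/(8035 - 553/2) = 1/(15517/2) = 2/15517 ≈ 0.00012889)
k = √1706629455466/15517 (k = √(2/15517 + 7088) = √(109984498/15517) = √1706629455466/15517 ≈ 84.190)
y = √(12775 + √1706629455466/15517) (y = √(√1706629455466/15517 + 12775) = √(12775 + √1706629455466/15517) ≈ 113.40)
(-17246 + y)/(-42308 - 24178) = (-17246 + √(3075929866975 + 15517*√1706629455466)/15517)/(-42308 - 24178) = (-17246 + √(3075929866975 + 15517*√1706629455466)/15517)/(-66486) = (-17246 + √(3075929866975 + 15517*√1706629455466)/15517)*(-1/66486) = 8623/33243 - √(3075929866975 + 15517*√1706629455466)/1031663262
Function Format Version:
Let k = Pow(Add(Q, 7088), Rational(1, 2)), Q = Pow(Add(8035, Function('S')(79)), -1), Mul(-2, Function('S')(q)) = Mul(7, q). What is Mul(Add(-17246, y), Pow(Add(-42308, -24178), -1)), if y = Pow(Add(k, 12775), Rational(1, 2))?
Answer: Add(Rational(8623, 33243), Mul(Rational(-1, 1031663262), Pow(Add(3075929866975, Mul(15517, Pow(1706629455466, Rational(1, 2)))), Rational(1, 2)))) ≈ 0.25769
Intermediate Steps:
Function('S')(q) = Mul(Rational(-7, 2), q) (Function('S')(q) = Mul(Rational(-1, 2), Mul(7, q)) = Mul(Rational(-7, 2), q))
Q = Rational(2, 15517) (Q = Pow(Add(8035, Mul(Rational(-7, 2), 79)), -1) = Pow(Add(8035, Rational(-553, 2)), -1) = Pow(Rational(15517, 2), -1) = Rational(2, 15517) ≈ 0.00012889)
k = Mul(Rational(1, 15517), Pow(1706629455466, Rational(1, 2))) (k = Pow(Add(Rational(2, 15517), 7088), Rational(1, 2)) = Pow(Rational(109984498, 15517), Rational(1, 2)) = Mul(Rational(1, 15517), Pow(1706629455466, Rational(1, 2))) ≈ 84.190)
y = Pow(Add(12775, Mul(Rational(1, 15517), Pow(1706629455466, Rational(1, 2)))), Rational(1, 2)) (y = Pow(Add(Mul(Rational(1, 15517), Pow(1706629455466, Rational(1, 2))), 12775), Rational(1, 2)) = Pow(Add(12775, Mul(Rational(1, 15517), Pow(1706629455466, Rational(1, 2)))), Rational(1, 2)) ≈ 113.40)
Mul(Add(-17246, y), Pow(Add(-42308, -24178), -1)) = Mul(Add(-17246, Mul(Rational(1, 15517), Pow(Add(3075929866975, Mul(15517, Pow(1706629455466, Rational(1, 2)))), Rational(1, 2)))), Pow(Add(-42308, -24178), -1)) = Mul(Add(-17246, Mul(Rational(1, 15517), Pow(Add(3075929866975, Mul(15517, Pow(1706629455466, Rational(1, 2)))), Rational(1, 2)))), Pow(-66486, -1)) = Mul(Add(-17246, Mul(Rational(1, 15517), Pow(Add(3075929866975, Mul(15517, Pow(1706629455466, Rational(1, 2)))), Rational(1, 2)))), Rational(-1, 66486)) = Add(Rational(8623, 33243), Mul(Rational(-1, 1031663262), Pow(Add(3075929866975, Mul(15517, Pow(1706629455466, Rational(1, 2)))), Rational(1, 2))))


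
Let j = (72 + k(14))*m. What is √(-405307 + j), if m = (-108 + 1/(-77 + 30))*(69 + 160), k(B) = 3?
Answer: 2*I*√1248401122/47 ≈ 1503.5*I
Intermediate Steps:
m = -1162633/47 (m = (-108 + 1/(-47))*229 = (-108 - 1/47)*229 = -5077/47*229 = -1162633/47 ≈ -24737.)
j = -87197475/47 (j = (72 + 3)*(-1162633/47) = 75*(-1162633/47) = -87197475/47 ≈ -1.8553e+6)
√(-405307 + j) = √(-405307 - 87197475/47) = √(-106246904/47) = 2*I*√1248401122/47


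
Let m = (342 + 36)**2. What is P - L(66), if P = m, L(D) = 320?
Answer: 142564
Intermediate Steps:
m = 142884 (m = 378**2 = 142884)
P = 142884
P - L(66) = 142884 - 1*320 = 142884 - 320 = 142564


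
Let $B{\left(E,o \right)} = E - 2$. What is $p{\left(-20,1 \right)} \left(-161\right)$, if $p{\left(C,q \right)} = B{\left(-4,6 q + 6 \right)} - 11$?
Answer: $2737$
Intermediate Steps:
$B{\left(E,o \right)} = -2 + E$
$p{\left(C,q \right)} = -17$ ($p{\left(C,q \right)} = \left(-2 - 4\right) - 11 = -6 - 11 = -17$)
$p{\left(-20,1 \right)} \left(-161\right) = \left(-17\right) \left(-161\right) = 2737$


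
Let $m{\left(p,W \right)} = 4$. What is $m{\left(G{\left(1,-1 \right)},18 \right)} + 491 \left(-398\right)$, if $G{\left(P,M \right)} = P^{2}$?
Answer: $-195414$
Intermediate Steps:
$m{\left(G{\left(1,-1 \right)},18 \right)} + 491 \left(-398\right) = 4 + 491 \left(-398\right) = 4 - 195418 = -195414$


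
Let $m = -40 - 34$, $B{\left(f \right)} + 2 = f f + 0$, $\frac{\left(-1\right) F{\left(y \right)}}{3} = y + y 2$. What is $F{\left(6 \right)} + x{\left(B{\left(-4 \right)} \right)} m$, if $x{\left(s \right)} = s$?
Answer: $-1090$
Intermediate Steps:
$F{\left(y \right)} = - 9 y$ ($F{\left(y \right)} = - 3 \left(y + y 2\right) = - 3 \left(y + 2 y\right) = - 3 \cdot 3 y = - 9 y$)
$B{\left(f \right)} = -2 + f^{2}$ ($B{\left(f \right)} = -2 + \left(f f + 0\right) = -2 + \left(f^{2} + 0\right) = -2 + f^{2}$)
$m = -74$ ($m = -40 - 34 = -74$)
$F{\left(6 \right)} + x{\left(B{\left(-4 \right)} \right)} m = \left(-9\right) 6 + \left(-2 + \left(-4\right)^{2}\right) \left(-74\right) = -54 + \left(-2 + 16\right) \left(-74\right) = -54 + 14 \left(-74\right) = -54 - 1036 = -1090$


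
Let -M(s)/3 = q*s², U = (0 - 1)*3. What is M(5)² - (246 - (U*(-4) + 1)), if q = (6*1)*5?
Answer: 5062267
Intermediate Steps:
q = 30 (q = 6*5 = 30)
U = -3 (U = -1*3 = -3)
M(s) = -90*s²
M(5)² - (246 - (U*(-4) + 1)) = (-90*5²)² - (246 - (-3*(-4) + 1)) = (-90*25)² - (246 - (12 + 1)) = (-2250)² - (246 - 1*13) = 5062500 - (246 - 13) = 5062500 - 1*233 = 5062500 - 233 = 5062267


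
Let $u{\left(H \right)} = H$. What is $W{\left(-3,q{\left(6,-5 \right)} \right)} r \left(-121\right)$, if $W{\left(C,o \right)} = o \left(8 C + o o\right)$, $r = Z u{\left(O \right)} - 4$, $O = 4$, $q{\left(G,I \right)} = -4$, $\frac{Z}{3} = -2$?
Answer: $108416$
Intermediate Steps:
$Z = -6$ ($Z = 3 \left(-2\right) = -6$)
$r = -28$ ($r = \left(-6\right) 4 - 4 = -24 - 4 = -28$)
$W{\left(C,o \right)} = o \left(o^{2} + 8 C\right)$ ($W{\left(C,o \right)} = o \left(8 C + o^{2}\right) = o \left(o^{2} + 8 C\right)$)
$W{\left(-3,q{\left(6,-5 \right)} \right)} r \left(-121\right) = - 4 \left(\left(-4\right)^{2} + 8 \left(-3\right)\right) \left(-28\right) \left(-121\right) = - 4 \left(16 - 24\right) \left(-28\right) \left(-121\right) = \left(-4\right) \left(-8\right) \left(-28\right) \left(-121\right) = 32 \left(-28\right) \left(-121\right) = \left(-896\right) \left(-121\right) = 108416$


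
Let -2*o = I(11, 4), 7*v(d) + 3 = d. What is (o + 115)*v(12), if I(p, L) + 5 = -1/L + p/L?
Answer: 4185/28 ≈ 149.46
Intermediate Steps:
v(d) = -3/7 + d/7
I(p, L) = -5 - 1/L + p/L (I(p, L) = -5 + (-1/L + p/L) = -5 - 1/L + p/L)
o = 5/4 (o = -(-1 + 11 - 5*4)/(2*4) = -(-1 + 11 - 20)/8 = -(-10)/8 = -½*(-5/2) = 5/4 ≈ 1.2500)
(o + 115)*v(12) = (5/4 + 115)*(-3/7 + (⅐)*12) = 465*(-3/7 + 12/7)/4 = (465/4)*(9/7) = 4185/28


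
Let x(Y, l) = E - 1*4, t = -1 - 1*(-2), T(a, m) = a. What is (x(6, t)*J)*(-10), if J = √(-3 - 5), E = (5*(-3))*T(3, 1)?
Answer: 980*I*√2 ≈ 1385.9*I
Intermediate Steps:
t = 1 (t = -1 + 2 = 1)
E = -45 (E = (5*(-3))*3 = -15*3 = -45)
x(Y, l) = -49 (x(Y, l) = -45 - 1*4 = -45 - 4 = -49)
J = 2*I*√2 (J = √(-8) = 2*I*√2 ≈ 2.8284*I)
(x(6, t)*J)*(-10) = -98*I*√2*(-10) = 980*I*√2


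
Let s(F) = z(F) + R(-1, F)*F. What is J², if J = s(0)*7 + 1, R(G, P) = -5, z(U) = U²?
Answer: 1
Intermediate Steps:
s(F) = F² - 5*F
J = 1 (J = (0*(-5 + 0))*7 + 1 = (0*(-5))*7 + 1 = 0*7 + 1 = 0 + 1 = 1)
J² = 1² = 1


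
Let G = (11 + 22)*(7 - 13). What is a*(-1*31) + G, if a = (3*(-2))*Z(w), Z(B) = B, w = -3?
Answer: -756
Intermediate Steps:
G = -198 (G = 33*(-6) = -198)
a = 18 (a = (3*(-2))*(-3) = -6*(-3) = 18)
a*(-1*31) + G = 18*(-1*31) - 198 = 18*(-31) - 198 = -558 - 198 = -756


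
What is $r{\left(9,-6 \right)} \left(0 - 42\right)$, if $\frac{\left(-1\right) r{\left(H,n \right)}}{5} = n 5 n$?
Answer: $37800$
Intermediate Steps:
$r{\left(H,n \right)} = - 25 n^{2}$ ($r{\left(H,n \right)} = - 5 n 5 n = - 5 \cdot 5 n n = - 5 \cdot 5 n^{2} = - 25 n^{2}$)
$r{\left(9,-6 \right)} \left(0 - 42\right) = - 25 \left(-6\right)^{2} \left(0 - 42\right) = \left(-25\right) 36 \left(-42\right) = \left(-900\right) \left(-42\right) = 37800$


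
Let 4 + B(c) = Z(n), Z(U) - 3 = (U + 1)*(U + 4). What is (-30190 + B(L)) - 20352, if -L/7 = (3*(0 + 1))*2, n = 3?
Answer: -50515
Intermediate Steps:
L = -42 (L = -7*3*(0 + 1)*2 = -7*3*1*2 = -21*2 = -7*6 = -42)
Z(U) = 3 + (1 + U)*(4 + U) (Z(U) = 3 + (U + 1)*(U + 4) = 3 + (1 + U)*(4 + U))
B(c) = 27 (B(c) = -4 + (7 + 3**2 + 5*3) = -4 + (7 + 9 + 15) = -4 + 31 = 27)
(-30190 + B(L)) - 20352 = (-30190 + 27) - 20352 = -30163 - 20352 = -50515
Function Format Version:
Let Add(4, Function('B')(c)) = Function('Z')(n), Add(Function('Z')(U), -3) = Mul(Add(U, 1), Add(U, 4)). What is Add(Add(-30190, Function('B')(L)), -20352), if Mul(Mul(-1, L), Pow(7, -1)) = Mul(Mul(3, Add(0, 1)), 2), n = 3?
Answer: -50515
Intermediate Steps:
L = -42 (L = Mul(-7, Mul(Mul(3, Add(0, 1)), 2)) = Mul(-7, Mul(Mul(3, 1), 2)) = Mul(-7, Mul(3, 2)) = Mul(-7, 6) = -42)
Function('Z')(U) = Add(3, Mul(Add(1, U), Add(4, U))) (Function('Z')(U) = Add(3, Mul(Add(U, 1), Add(U, 4))) = Add(3, Mul(Add(1, U), Add(4, U))))
Function('B')(c) = 27 (Function('B')(c) = Add(-4, Add(7, Pow(3, 2), Mul(5, 3))) = Add(-4, Add(7, 9, 15)) = Add(-4, 31) = 27)
Add(Add(-30190, Function('B')(L)), -20352) = Add(Add(-30190, 27), -20352) = Add(-30163, -20352) = -50515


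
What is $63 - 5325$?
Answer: $-5262$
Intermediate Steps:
$63 - 5325 = -5262$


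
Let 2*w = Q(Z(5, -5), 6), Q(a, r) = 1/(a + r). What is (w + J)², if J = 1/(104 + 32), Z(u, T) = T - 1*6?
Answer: 3969/462400 ≈ 0.0085835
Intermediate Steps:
Z(u, T) = -6 + T (Z(u, T) = T - 6 = -6 + T)
w = -⅒ (w = 1/(2*((-6 - 5) + 6)) = 1/(2*(-11 + 6)) = (½)/(-5) = (½)*(-⅕) = -⅒ ≈ -0.10000)
J = 1/136 ≈ 0.0073529
(w + J)² = (-⅒ + 1/136)² = (-63/680)² = 3969/462400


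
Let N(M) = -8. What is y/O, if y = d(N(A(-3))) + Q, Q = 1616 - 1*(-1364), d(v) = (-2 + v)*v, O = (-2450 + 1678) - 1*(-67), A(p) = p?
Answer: -204/47 ≈ -4.3404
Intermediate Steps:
O = -705 (O = -772 + 67 = -705)
d(v) = v*(-2 + v)
Q = 2980 (Q = 1616 + 1364 = 2980)
y = 3060 (y = -8*(-2 - 8) + 2980 = -8*(-10) + 2980 = 80 + 2980 = 3060)
y/O = 3060/(-705) = 3060*(-1/705) = -204/47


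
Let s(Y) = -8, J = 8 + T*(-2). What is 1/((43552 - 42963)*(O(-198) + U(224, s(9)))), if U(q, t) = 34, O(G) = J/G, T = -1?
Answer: 99/1979629 ≈ 5.0009e-5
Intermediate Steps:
J = 10 (J = 8 - 1*(-2) = 8 + 2 = 10)
O(G) = 10/G
1/((43552 - 42963)*(O(-198) + U(224, s(9)))) = 1/((43552 - 42963)*(10/(-198) + 34)) = 1/(589*(10*(-1/198) + 34)) = 1/(589*(-5/99 + 34)) = 1/(589*(3361/99)) = 1/(1979629/99) = 99/1979629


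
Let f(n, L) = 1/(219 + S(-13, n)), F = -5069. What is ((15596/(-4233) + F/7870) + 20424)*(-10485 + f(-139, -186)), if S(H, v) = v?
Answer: -570597226698572957/2665096800 ≈ -2.1410e+8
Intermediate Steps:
f(n, L) = 1/(219 + n)
((15596/(-4233) + F/7870) + 20424)*(-10485 + f(-139, -186)) = ((15596/(-4233) - 5069/7870) + 20424)*(-10485 + 1/(219 - 139)) = ((15596*(-1/4233) - 5069*1/7870) + 20424)*(-10485 + 1/80) = ((-15596/4233 - 5069/7870) + 20424)*(-10485 + 1/80) = (-144197597/33313710 + 20424)*(-838799/80) = (680255015443/33313710)*(-838799/80) = -570597226698572957/2665096800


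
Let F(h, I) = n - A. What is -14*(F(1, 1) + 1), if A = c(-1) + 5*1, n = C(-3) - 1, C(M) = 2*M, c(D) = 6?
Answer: 238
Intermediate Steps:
n = -7 (n = 2*(-3) - 1 = -6 - 1 = -7)
A = 11 (A = 6 + 5*1 = 6 + 5 = 11)
F(h, I) = -18 (F(h, I) = -7 - 1*11 = -7 - 11 = -18)
-14*(F(1, 1) + 1) = -14*(-18 + 1) = -14*(-17) = 238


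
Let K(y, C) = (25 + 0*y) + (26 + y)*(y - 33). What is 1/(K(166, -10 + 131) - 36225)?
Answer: -1/10664 ≈ -9.3773e-5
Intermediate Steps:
K(y, C) = 25 + (-33 + y)*(26 + y) (K(y, C) = (25 + 0) + (26 + y)*(-33 + y) = 25 + (-33 + y)*(26 + y))
1/(K(166, -10 + 131) - 36225) = 1/((-833 + 166² - 7*166) - 36225) = 1/((-833 + 27556 - 1162) - 36225) = 1/(25561 - 36225) = 1/(-10664) = -1/10664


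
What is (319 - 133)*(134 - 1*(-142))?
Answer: 51336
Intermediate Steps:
(319 - 133)*(134 - 1*(-142)) = 186*(134 + 142) = 186*276 = 51336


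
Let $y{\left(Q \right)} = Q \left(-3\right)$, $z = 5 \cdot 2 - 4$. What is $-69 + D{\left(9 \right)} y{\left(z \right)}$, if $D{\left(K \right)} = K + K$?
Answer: $-393$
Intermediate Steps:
$z = 6$ ($z = 10 - 4 = 6$)
$D{\left(K \right)} = 2 K$
$y{\left(Q \right)} = - 3 Q$
$-69 + D{\left(9 \right)} y{\left(z \right)} = -69 + 2 \cdot 9 \left(\left(-3\right) 6\right) = -69 + 18 \left(-18\right) = -69 - 324 = -393$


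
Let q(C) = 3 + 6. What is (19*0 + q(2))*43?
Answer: 387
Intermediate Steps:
q(C) = 9
(19*0 + q(2))*43 = (19*0 + 9)*43 = (0 + 9)*43 = 9*43 = 387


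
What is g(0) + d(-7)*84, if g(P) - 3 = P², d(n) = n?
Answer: -585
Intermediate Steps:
g(P) = 3 + P²
g(0) + d(-7)*84 = (3 + 0²) - 7*84 = (3 + 0) - 588 = 3 - 588 = -585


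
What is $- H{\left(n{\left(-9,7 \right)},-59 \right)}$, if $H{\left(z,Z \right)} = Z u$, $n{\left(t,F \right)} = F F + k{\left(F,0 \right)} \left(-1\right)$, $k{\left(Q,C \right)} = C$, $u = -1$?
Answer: $-59$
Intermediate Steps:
$n{\left(t,F \right)} = F^{2}$ ($n{\left(t,F \right)} = F F + 0 \left(-1\right) = F^{2} + 0 = F^{2}$)
$H{\left(z,Z \right)} = - Z$ ($H{\left(z,Z \right)} = Z \left(-1\right) = - Z$)
$- H{\left(n{\left(-9,7 \right)},-59 \right)} = - \left(-1\right) \left(-59\right) = \left(-1\right) 59 = -59$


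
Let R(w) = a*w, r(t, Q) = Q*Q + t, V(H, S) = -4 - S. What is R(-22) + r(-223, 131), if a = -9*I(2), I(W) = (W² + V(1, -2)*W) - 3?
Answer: 16344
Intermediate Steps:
r(t, Q) = t + Q² (r(t, Q) = Q² + t = t + Q²)
I(W) = -3 + W² - 2*W (I(W) = (W² + (-4 - 1*(-2))*W) - 3 = (W² + (-4 + 2)*W) - 3 = (W² - 2*W) - 3 = -3 + W² - 2*W)
a = 27 (a = -9*(-3 + 2² - 2*2) = -9*(-3 + 4 - 4) = -9*(-3) = 27)
R(w) = 27*w
R(-22) + r(-223, 131) = 27*(-22) + (-223 + 131²) = -594 + (-223 + 17161) = -594 + 16938 = 16344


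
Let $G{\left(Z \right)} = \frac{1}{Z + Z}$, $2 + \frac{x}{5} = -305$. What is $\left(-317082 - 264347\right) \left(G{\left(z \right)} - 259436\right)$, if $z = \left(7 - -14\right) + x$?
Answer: $\frac{456754463906661}{3028} \approx 1.5084 \cdot 10^{11}$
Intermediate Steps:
$x = -1535$ ($x = -10 + 5 \left(-305\right) = -10 - 1525 = -1535$)
$z = -1514$ ($z = \left(7 - -14\right) - 1535 = \left(7 + 14\right) - 1535 = 21 - 1535 = -1514$)
$G{\left(Z \right)} = \frac{1}{2 Z}$
$\left(-317082 - 264347\right) \left(G{\left(z \right)} - 259436\right) = \left(-317082 - 264347\right) \left(\frac{1}{2 \left(-1514\right)} - 259436\right) = - 581429 \left(\frac{1}{2} \left(- \frac{1}{1514}\right) - 259436\right) = - 581429 \left(- \frac{1}{3028} - 259436\right) = \left(-581429\right) \left(- \frac{785572209}{3028}\right) = \frac{456754463906661}{3028}$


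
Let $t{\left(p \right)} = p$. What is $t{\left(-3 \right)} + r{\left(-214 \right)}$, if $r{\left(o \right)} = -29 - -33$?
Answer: $1$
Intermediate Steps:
$r{\left(o \right)} = 4$ ($r{\left(o \right)} = -29 + 33 = 4$)
$t{\left(-3 \right)} + r{\left(-214 \right)} = -3 + 4 = 1$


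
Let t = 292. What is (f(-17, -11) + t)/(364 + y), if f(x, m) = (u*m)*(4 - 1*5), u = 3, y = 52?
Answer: 25/32 ≈ 0.78125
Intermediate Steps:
f(x, m) = -3*m (f(x, m) = (3*m)*(4 - 1*5) = (3*m)*(4 - 5) = (3*m)*(-1) = -3*m)
(f(-17, -11) + t)/(364 + y) = (-3*(-11) + 292)/(364 + 52) = (33 + 292)/416 = 325*(1/416) = 25/32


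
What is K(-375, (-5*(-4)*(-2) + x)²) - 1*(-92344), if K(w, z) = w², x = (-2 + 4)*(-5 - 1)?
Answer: 232969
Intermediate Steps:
x = -12 (x = 2*(-6) = -12)
K(-375, (-5*(-4)*(-2) + x)²) - 1*(-92344) = (-375)² - 1*(-92344) = 140625 + 92344 = 232969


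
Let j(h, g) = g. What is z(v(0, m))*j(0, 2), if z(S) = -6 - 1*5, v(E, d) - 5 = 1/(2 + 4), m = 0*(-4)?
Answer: -22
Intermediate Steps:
m = 0
v(E, d) = 31/6 (v(E, d) = 5 + 1/(2 + 4) = 5 + 1/6 = 5 + ⅙ = 31/6)
z(S) = -11 (z(S) = -6 - 5 = -11)
z(v(0, m))*j(0, 2) = -11*2 = -22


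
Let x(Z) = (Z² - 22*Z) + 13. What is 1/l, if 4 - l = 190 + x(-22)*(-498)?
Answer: 1/488352 ≈ 2.0477e-6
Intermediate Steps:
x(Z) = 13 + Z² - 22*Z
l = 488352 (l = 4 - (190 + (13 + (-22)² - 22*(-22))*(-498)) = 4 - (190 + (13 + 484 + 484)*(-498)) = 4 - (190 + 981*(-498)) = 4 - (190 - 488538) = 4 - 1*(-488348) = 4 + 488348 = 488352)
1/l = 1/488352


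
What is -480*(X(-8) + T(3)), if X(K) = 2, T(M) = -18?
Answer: 7680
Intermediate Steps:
-480*(X(-8) + T(3)) = -480*(2 - 18) = -480*(-16) = 7680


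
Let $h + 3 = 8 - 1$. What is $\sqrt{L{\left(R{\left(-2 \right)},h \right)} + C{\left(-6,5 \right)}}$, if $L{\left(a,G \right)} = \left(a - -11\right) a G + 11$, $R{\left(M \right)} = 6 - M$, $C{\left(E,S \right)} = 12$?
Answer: $\sqrt{631} \approx 25.12$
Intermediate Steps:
$h = 4$ ($h = -3 + \left(8 - 1\right) = -3 + 7 = 4$)
$L{\left(a,G \right)} = 11 + G a \left(11 + a\right)$ ($L{\left(a,G \right)} = \left(a + 11\right) a G + 11 = \left(11 + a\right) a G + 11 = a \left(11 + a\right) G + 11 = G a \left(11 + a\right) + 11 = 11 + G a \left(11 + a\right)$)
$\sqrt{L{\left(R{\left(-2 \right)},h \right)} + C{\left(-6,5 \right)}} = \sqrt{\left(11 + 4 \left(6 - -2\right)^{2} + 11 \cdot 4 \left(6 - -2\right)\right) + 12} = \sqrt{\left(11 + 4 \left(6 + 2\right)^{2} + 11 \cdot 4 \left(6 + 2\right)\right) + 12} = \sqrt{\left(11 + 4 \cdot 8^{2} + 11 \cdot 4 \cdot 8\right) + 12} = \sqrt{\left(11 + 4 \cdot 64 + 352\right) + 12} = \sqrt{\left(11 + 256 + 352\right) + 12} = \sqrt{619 + 12} = \sqrt{631}$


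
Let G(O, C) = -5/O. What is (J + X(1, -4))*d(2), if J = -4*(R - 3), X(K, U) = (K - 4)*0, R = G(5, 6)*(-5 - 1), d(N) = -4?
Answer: 48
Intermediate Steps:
R = 6 (R = (-5/5)*(-5 - 1) = -5*⅕*(-6) = -1*(-6) = 6)
X(K, U) = 0 (X(K, U) = (-4 + K)*0 = 0)
J = -12 (J = -4*(6 - 3) = -4*3 = -12)
(J + X(1, -4))*d(2) = (-12 + 0)*(-4) = -12*(-4) = 48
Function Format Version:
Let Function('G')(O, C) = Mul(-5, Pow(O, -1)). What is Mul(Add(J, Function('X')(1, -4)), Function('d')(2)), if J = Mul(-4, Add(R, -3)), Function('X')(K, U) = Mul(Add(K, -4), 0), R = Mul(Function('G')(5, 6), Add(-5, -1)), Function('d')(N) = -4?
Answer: 48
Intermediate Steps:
R = 6 (R = Mul(Mul(-5, Pow(5, -1)), Add(-5, -1)) = Mul(Mul(-5, Rational(1, 5)), -6) = Mul(-1, -6) = 6)
Function('X')(K, U) = 0 (Function('X')(K, U) = Mul(Add(-4, K), 0) = 0)
J = -12 (J = Mul(-4, Add(6, -3)) = Mul(-4, 3) = -12)
Mul(Add(J, Function('X')(1, -4)), Function('d')(2)) = Mul(Add(-12, 0), -4) = Mul(-12, -4) = 48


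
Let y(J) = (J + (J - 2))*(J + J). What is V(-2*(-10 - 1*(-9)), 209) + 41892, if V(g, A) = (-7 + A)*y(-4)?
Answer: 58052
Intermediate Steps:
y(J) = 2*J*(-2 + 2*J) (y(J) = (J + (-2 + J))*(2*J) = (-2 + 2*J)*(2*J) = 2*J*(-2 + 2*J))
V(g, A) = -560 + 80*A (V(g, A) = (-7 + A)*(4*(-4)*(-1 - 4)) = (-7 + A)*(4*(-4)*(-5)) = (-7 + A)*80 = -560 + 80*A)
V(-2*(-10 - 1*(-9)), 209) + 41892 = (-560 + 80*209) + 41892 = (-560 + 16720) + 41892 = 16160 + 41892 = 58052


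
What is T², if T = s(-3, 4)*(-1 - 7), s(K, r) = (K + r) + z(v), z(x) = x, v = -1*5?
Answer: 1024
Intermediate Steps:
v = -5
s(K, r) = -5 + K + r (s(K, r) = (K + r) - 5 = -5 + K + r)
T = 32 (T = (-5 - 3 + 4)*(-1 - 7) = -4*(-8) = 32)
T² = 32² = 1024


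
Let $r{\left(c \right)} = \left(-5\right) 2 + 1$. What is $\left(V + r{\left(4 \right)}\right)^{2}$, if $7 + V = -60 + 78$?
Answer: $4$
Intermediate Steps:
$r{\left(c \right)} = -9$ ($r{\left(c \right)} = -10 + 1 = -9$)
$V = 11$ ($V = -7 + \left(-60 + 78\right) = -7 + 18 = 11$)
$\left(V + r{\left(4 \right)}\right)^{2} = \left(11 - 9\right)^{2} = 2^{2} = 4$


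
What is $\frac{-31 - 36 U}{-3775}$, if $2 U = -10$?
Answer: $- \frac{149}{3775} \approx -0.03947$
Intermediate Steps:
$U = -5$ ($U = \frac{1}{2} \left(-10\right) = -5$)
$\frac{-31 - 36 U}{-3775} = \frac{-31 - -180}{-3775} = \left(-31 + 180\right) \left(- \frac{1}{3775}\right) = 149 \left(- \frac{1}{3775}\right) = - \frac{149}{3775}$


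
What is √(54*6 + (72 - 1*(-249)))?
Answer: √645 ≈ 25.397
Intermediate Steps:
√(54*6 + (72 - 1*(-249))) = √(324 + (72 + 249)) = √(324 + 321) = √645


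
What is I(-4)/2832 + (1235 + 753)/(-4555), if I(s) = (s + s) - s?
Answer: -1412059/3224940 ≈ -0.43786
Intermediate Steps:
I(s) = s (I(s) = 2*s - s = s)
I(-4)/2832 + (1235 + 753)/(-4555) = -4/2832 + (1235 + 753)/(-4555) = -4*1/2832 + 1988*(-1/4555) = -1/708 - 1988/4555 = -1412059/3224940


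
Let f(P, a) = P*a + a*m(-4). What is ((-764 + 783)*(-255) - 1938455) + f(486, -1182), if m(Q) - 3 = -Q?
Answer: -2526026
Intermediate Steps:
m(Q) = 3 - Q
f(P, a) = 7*a + P*a (f(P, a) = P*a + a*(3 - 1*(-4)) = P*a + a*(3 + 4) = P*a + a*7 = P*a + 7*a = 7*a + P*a)
((-764 + 783)*(-255) - 1938455) + f(486, -1182) = ((-764 + 783)*(-255) - 1938455) - 1182*(7 + 486) = (19*(-255) - 1938455) - 1182*493 = (-4845 - 1938455) - 582726 = -1943300 - 582726 = -2526026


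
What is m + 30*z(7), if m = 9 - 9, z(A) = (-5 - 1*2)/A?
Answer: -30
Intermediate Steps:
z(A) = -7/A (z(A) = (-5 - 2)/A = -7/A)
m = 0
m + 30*z(7) = 0 + 30*(-7/7) = 0 + 30*(-7*1/7) = 0 + 30*(-1) = 0 - 30 = -30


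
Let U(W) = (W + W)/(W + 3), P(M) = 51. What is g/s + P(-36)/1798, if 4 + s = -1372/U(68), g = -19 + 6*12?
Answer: -1991057/44031222 ≈ -0.045219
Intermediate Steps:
g = 53 (g = -19 + 72 = 53)
U(W) = 2*W/(3 + W) (U(W) = (2*W)/(3 + W) = 2*W/(3 + W))
s = -24489/34 (s = -4 - 1372/(2*68/(3 + 68)) = -4 - 1372/(2*68/71) = -4 - 1372/(2*68*(1/71)) = -4 - 1372/136/71 = -4 - 1372*71/136 = -4 - 24353/34 = -24489/34 ≈ -720.26)
g/s + P(-36)/1798 = 53/(-24489/34) + 51/1798 = 53*(-34/24489) + 51*(1/1798) = -1802/24489 + 51/1798 = -1991057/44031222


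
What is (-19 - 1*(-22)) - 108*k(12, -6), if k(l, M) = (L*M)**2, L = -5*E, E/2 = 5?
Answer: -9719997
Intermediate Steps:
E = 10 (E = 2*5 = 10)
L = -50 (L = -5*10 = -50)
k(l, M) = 2500*M**2 (k(l, M) = (-50*M)**2 = 2500*M**2)
(-19 - 1*(-22)) - 108*k(12, -6) = (-19 - 1*(-22)) - 270000*(-6)**2 = (-19 + 22) - 270000*36 = 3 - 108*90000 = 3 - 9720000 = -9719997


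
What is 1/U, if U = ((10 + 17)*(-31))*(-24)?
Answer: 1/20088 ≈ 4.9781e-5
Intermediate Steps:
U = 20088 (U = (27*(-31))*(-24) = -837*(-24) = 20088)
1/U = 1/20088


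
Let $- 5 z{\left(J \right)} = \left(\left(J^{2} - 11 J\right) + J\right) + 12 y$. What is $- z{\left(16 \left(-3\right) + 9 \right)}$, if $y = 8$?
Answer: $\frac{2007}{5} \approx 401.4$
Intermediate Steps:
$z{\left(J \right)} = - \frac{96}{5} + 2 J - \frac{J^{2}}{5}$ ($z{\left(J \right)} = - \frac{\left(\left(J^{2} - 11 J\right) + J\right) + 12 \cdot 8}{5} = - \frac{\left(J^{2} - 10 J\right) + 96}{5} = - \frac{96 + J^{2} - 10 J}{5} = - \frac{96}{5} + 2 J - \frac{J^{2}}{5}$)
$- z{\left(16 \left(-3\right) + 9 \right)} = - (- \frac{96}{5} + 2 \left(16 \left(-3\right) + 9\right) - \frac{\left(16 \left(-3\right) + 9\right)^{2}}{5}) = - (- \frac{96}{5} + 2 \left(-48 + 9\right) - \frac{\left(-48 + 9\right)^{2}}{5}) = - (- \frac{96}{5} + 2 \left(-39\right) - \frac{\left(-39\right)^{2}}{5}) = - (- \frac{96}{5} - 78 - \frac{1521}{5}) = \left(-1\right) \left(- \frac{2007}{5}\right) = \frac{2007}{5}$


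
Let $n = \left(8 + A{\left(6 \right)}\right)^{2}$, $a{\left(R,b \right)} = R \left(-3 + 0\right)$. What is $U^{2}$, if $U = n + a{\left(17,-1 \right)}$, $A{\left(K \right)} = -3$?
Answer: $676$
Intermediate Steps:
$a{\left(R,b \right)} = - 3 R$ ($a{\left(R,b \right)} = R \left(-3\right) = - 3 R$)
$n = 25$ ($n = \left(8 - 3\right)^{2} = 5^{2} = 25$)
$U = -26$ ($U = 25 - 51 = -26$)
$U^{2} = \left(-26\right)^{2} = 676$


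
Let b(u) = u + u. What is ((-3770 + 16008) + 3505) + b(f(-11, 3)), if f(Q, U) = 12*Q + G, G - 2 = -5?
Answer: 15473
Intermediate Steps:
G = -3 (G = 2 - 5 = -3)
f(Q, U) = -3 + 12*Q (f(Q, U) = 12*Q - 3 = -3 + 12*Q)
b(u) = 2*u
((-3770 + 16008) + 3505) + b(f(-11, 3)) = ((-3770 + 16008) + 3505) + 2*(-3 + 12*(-11)) = (12238 + 3505) + 2*(-3 - 132) = 15743 + 2*(-135) = 15743 - 270 = 15473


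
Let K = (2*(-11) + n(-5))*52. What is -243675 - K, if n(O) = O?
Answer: -242271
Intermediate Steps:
K = -1404 (K = (2*(-11) - 5)*52 = (-22 - 5)*52 = -27*52 = -1404)
-243675 - K = -243675 - 1*(-1404) = -243675 + 1404 = -242271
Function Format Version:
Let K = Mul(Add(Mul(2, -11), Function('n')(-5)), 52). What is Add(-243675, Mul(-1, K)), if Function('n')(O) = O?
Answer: -242271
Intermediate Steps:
K = -1404 (K = Mul(Add(Mul(2, -11), -5), 52) = Mul(Add(-22, -5), 52) = Mul(-27, 52) = -1404)
Add(-243675, Mul(-1, K)) = Add(-243675, Mul(-1, -1404)) = Add(-243675, 1404) = -242271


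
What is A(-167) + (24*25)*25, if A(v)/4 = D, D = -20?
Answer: 14920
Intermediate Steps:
A(v) = -80 (A(v) = 4*(-20) = -80)
A(-167) + (24*25)*25 = -80 + (24*25)*25 = -80 + 600*25 = -80 + 15000 = 14920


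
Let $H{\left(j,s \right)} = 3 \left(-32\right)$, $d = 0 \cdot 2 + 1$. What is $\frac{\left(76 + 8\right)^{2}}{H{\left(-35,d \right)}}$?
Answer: $- \frac{147}{2} \approx -73.5$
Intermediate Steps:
$d = 1$ ($d = 0 + 1 = 1$)
$H{\left(j,s \right)} = -96$
$\frac{\left(76 + 8\right)^{2}}{H{\left(-35,d \right)}} = \frac{\left(76 + 8\right)^{2}}{-96} = 84^{2} \left(- \frac{1}{96}\right) = 7056 \left(- \frac{1}{96}\right) = - \frac{147}{2}$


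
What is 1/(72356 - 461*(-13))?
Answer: 1/78349 ≈ 1.2763e-5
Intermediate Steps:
1/(72356 - 461*(-13)) = 1/(72356 + 5993) = 1/78349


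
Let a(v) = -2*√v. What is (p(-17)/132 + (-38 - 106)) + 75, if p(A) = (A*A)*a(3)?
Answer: -69 - 289*√3/66 ≈ -76.584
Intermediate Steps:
p(A) = -2*√3*A² (p(A) = (A*A)*(-2*√3) = A²*(-2*√3) = -2*√3*A²)
(p(-17)/132 + (-38 - 106)) + 75 = (-2*√3*(-17)²/132 + (-38 - 106)) + 75 = (-2*√3*289*(1/132) - 144) + 75 = (-578*√3*(1/132) - 144) + 75 = (-289*√3/66 - 144) + 75 = (-144 - 289*√3/66) + 75 = -69 - 289*√3/66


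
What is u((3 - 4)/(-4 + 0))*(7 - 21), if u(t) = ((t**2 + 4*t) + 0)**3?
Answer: -34391/2048 ≈ -16.792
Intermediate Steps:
u(t) = (t**2 + 4*t)**3
u((3 - 4)/(-4 + 0))*(7 - 21) = (((3 - 4)/(-4 + 0))**3*(4 + (3 - 4)/(-4 + 0))**3)*(7 - 21) = ((-1/(-4))**3*(4 - 1/(-4))**3)*(-14) = ((-1*(-1/4))**3*(4 - 1*(-1/4))**3)*(-14) = ((1/4)**3*(4 + 1/4)**3)*(-14) = ((17/4)**3/64)*(-14) = ((1/64)*(4913/64))*(-14) = (4913/4096)*(-14) = -34391/2048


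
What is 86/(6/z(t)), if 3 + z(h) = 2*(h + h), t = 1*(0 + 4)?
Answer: 559/3 ≈ 186.33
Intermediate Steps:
t = 4 (t = 1*4 = 4)
z(h) = -3 + 4*h (z(h) = -3 + 2*(h + h) = -3 + 2*(2*h) = -3 + 4*h)
86/(6/z(t)) = 86/(6/(-3 + 4*4)) = 86/(6/(-3 + 16)) = 86/(6/13) = (13/6)*86 = 559/3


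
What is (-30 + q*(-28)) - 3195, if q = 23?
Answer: -3869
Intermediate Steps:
(-30 + q*(-28)) - 3195 = (-30 + 23*(-28)) - 3195 = (-30 - 644) - 3195 = -674 - 3195 = -3869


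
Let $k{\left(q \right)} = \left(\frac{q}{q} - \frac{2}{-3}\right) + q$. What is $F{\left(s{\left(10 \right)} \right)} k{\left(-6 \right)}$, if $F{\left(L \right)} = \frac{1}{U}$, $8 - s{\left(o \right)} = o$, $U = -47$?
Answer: $\frac{13}{141} \approx 0.092199$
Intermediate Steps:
$s{\left(o \right)} = 8 - o$
$k{\left(q \right)} = \frac{5}{3} + q$ ($k{\left(q \right)} = \left(1 - - \frac{2}{3}\right) + q = \left(1 + \frac{2}{3}\right) + q = \frac{5}{3} + q$)
$F{\left(L \right)} = - \frac{1}{47}$ ($F{\left(L \right)} = \frac{1}{-47} = - \frac{1}{47}$)
$F{\left(s{\left(10 \right)} \right)} k{\left(-6 \right)} = - \frac{\frac{5}{3} - 6}{47} = \left(- \frac{1}{47}\right) \left(- \frac{13}{3}\right) = \frac{13}{141}$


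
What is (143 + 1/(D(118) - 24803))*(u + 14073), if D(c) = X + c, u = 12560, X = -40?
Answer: 94165605642/24725 ≈ 3.8085e+6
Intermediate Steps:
D(c) = -40 + c
(143 + 1/(D(118) - 24803))*(u + 14073) = (143 + 1/((-40 + 118) - 24803))*(12560 + 14073) = (143 + 1/(78 - 24803))*26633 = (143 + 1/(-24725))*26633 = (143 - 1/24725)*26633 = (3535674/24725)*26633 = 94165605642/24725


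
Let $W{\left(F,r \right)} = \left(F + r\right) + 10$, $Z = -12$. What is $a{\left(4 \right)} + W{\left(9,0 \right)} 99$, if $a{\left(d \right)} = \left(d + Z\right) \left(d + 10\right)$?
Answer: $1769$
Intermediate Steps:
$a{\left(d \right)} = \left(-12 + d\right) \left(10 + d\right)$ ($a{\left(d \right)} = \left(d - 12\right) \left(d + 10\right) = \left(-12 + d\right) \left(10 + d\right)$)
$W{\left(F,r \right)} = 10 + F + r$
$a{\left(4 \right)} + W{\left(9,0 \right)} 99 = \left(-120 + 4^{2} - 8\right) + \left(10 + 9 + 0\right) 99 = \left(-120 + 16 - 8\right) + 19 \cdot 99 = -112 + 1881 = 1769$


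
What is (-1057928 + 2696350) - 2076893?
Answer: -438471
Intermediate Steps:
(-1057928 + 2696350) - 2076893 = 1638422 - 2076893 = -438471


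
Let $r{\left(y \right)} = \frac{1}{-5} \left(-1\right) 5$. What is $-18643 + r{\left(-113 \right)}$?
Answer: $-18642$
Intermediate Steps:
$r{\left(y \right)} = 1$ ($r{\left(y \right)} = \left(- \frac{1}{5}\right) \left(-1\right) 5 = \frac{1}{5} \cdot 5 = 1$)
$-18643 + r{\left(-113 \right)} = -18643 + 1 = -18642$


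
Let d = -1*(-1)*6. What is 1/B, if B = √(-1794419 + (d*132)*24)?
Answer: -I*√1775411/1775411 ≈ -0.0007505*I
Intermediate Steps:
d = 6 (d = 1*6 = 6)
B = I*√1775411 (B = √(-1794419 + (6*132)*24) = √(-1794419 + 792*24) = √(-1794419 + 19008) = √(-1775411) = I*√1775411 ≈ 1332.4*I)
1/B = 1/(I*√1775411) = -I*√1775411/1775411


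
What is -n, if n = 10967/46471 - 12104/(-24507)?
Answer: -831253253/1138864797 ≈ -0.72990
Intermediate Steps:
n = 831253253/1138864797 (n = 10967*(1/46471) - 12104*(-1/24507) = 10967/46471 + 12104/24507 = 831253253/1138864797 ≈ 0.72990)
-n = -1*831253253/1138864797 = -831253253/1138864797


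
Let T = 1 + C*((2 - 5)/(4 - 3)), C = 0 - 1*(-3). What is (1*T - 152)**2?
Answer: 25600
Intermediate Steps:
C = 3 (C = 0 + 3 = 3)
T = -8 (T = 1 + 3*((2 - 5)/(4 - 3)) = 1 + 3*(-3/1) = 1 + 3*(-3*1) = 1 + 3*(-3) = 1 - 9 = -8)
(1*T - 152)**2 = (1*(-8) - 152)**2 = (-8 - 152)**2 = (-160)**2 = 25600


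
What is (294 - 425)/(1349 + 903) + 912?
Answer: 2053693/2252 ≈ 911.94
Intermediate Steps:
(294 - 425)/(1349 + 903) + 912 = -131/2252 + 912 = 2053693/2252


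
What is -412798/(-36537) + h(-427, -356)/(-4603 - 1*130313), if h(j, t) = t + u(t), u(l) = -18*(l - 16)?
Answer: 1540594733/136928497 ≈ 11.251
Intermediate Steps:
u(l) = 288 - 18*l (u(l) = -18*(-16 + l) = 288 - 18*l)
h(j, t) = 288 - 17*t (h(j, t) = t + (288 - 18*t) = 288 - 17*t)
-412798/(-36537) + h(-427, -356)/(-4603 - 1*130313) = -412798/(-36537) + (288 - 17*(-356))/(-4603 - 1*130313) = -412798*(-1/36537) + (288 + 6052)/(-4603 - 130313) = 412798/36537 + 6340/(-134916) = 412798/36537 + 6340*(-1/134916) = 412798/36537 - 1585/33729 = 1540594733/136928497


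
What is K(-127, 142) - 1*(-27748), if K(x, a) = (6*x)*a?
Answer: -80456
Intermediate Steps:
K(x, a) = 6*a*x
K(-127, 142) - 1*(-27748) = 6*142*(-127) - 1*(-27748) = -108204 + 27748 = -80456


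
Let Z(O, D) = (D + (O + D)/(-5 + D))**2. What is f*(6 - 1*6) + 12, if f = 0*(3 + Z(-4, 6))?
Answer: 12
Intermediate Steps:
Z(O, D) = (D + (D + O)/(-5 + D))**2
f = 0 (f = 0*(3 + (-4 + 6**2 - 4*6)**2/(-5 + 6)**2) = 0*(3 + (-4 + 36 - 24)**2/1**2) = 0*(3 + 1*8**2) = 0*(3 + 1*64) = 0*(3 + 64) = 0*67 = 0)
f*(6 - 1*6) + 12 = 0*(6 - 1*6) + 12 = 0*(6 - 6) + 12 = 0*0 + 12 = 0 + 12 = 12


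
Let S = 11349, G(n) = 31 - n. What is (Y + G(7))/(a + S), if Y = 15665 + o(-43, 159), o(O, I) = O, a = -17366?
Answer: -15646/6017 ≈ -2.6003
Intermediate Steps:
Y = 15622 (Y = 15665 - 43 = 15622)
(Y + G(7))/(a + S) = (15622 + (31 - 1*7))/(-17366 + 11349) = (15622 + (31 - 7))/(-6017) = (15622 + 24)*(-1/6017) = 15646*(-1/6017) = -15646/6017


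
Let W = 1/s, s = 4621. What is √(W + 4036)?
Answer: √86183299697/4621 ≈ 63.530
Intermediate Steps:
W = 1/4621 ≈ 0.00021640
√(W + 4036) = √(1/4621 + 4036) = √(18650357/4621) = √86183299697/4621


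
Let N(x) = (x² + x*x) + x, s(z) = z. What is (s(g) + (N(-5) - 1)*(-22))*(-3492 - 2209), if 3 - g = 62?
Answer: 5854927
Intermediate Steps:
g = -59 (g = 3 - 1*62 = 3 - 62 = -59)
N(x) = x + 2*x² (N(x) = (x² + x²) + x = 2*x² + x = x + 2*x²)
(s(g) + (N(-5) - 1)*(-22))*(-3492 - 2209) = (-59 + (-5*(1 + 2*(-5)) - 1)*(-22))*(-3492 - 2209) = (-59 + (-5*(1 - 10) - 1)*(-22))*(-5701) = (-59 + (-5*(-9) - 1)*(-22))*(-5701) = (-59 + (45 - 1)*(-22))*(-5701) = (-59 + 44*(-22))*(-5701) = (-59 - 968)*(-5701) = -1027*(-5701) = 5854927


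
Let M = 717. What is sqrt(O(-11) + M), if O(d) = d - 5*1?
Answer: sqrt(701) ≈ 26.476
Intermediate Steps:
O(d) = -5 + d (O(d) = d - 5 = -5 + d)
sqrt(O(-11) + M) = sqrt((-5 - 11) + 717) = sqrt(-16 + 717) = sqrt(701)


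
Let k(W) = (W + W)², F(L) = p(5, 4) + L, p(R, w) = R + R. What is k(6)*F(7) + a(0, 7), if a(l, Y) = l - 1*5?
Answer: 2443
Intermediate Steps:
p(R, w) = 2*R
F(L) = 10 + L (F(L) = 2*5 + L = 10 + L)
a(l, Y) = -5 + l (a(l, Y) = l - 5 = -5 + l)
k(W) = 4*W² (k(W) = (2*W)² = 4*W²)
k(6)*F(7) + a(0, 7) = (4*6²)*(10 + 7) + (-5 + 0) = (4*36)*17 - 5 = 144*17 - 5 = 2448 - 5 = 2443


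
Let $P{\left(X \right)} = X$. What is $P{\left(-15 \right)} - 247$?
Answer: $-262$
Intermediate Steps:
$P{\left(-15 \right)} - 247 = -15 - 247 = -262$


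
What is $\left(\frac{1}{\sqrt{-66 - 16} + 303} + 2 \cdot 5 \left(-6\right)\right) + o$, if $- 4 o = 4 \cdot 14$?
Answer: $\frac{- 74 \sqrt{82} + 22421 i}{\sqrt{82} - 303 i} \approx -73.997 - 9.8545 \cdot 10^{-5} i$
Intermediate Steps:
$o = -14$ ($o = - \frac{4 \cdot 14}{4} = \left(- \frac{1}{4}\right) 56 = -14$)
$\left(\frac{1}{\sqrt{-66 - 16} + 303} + 2 \cdot 5 \left(-6\right)\right) + o = \left(\frac{1}{\sqrt{-66 - 16} + 303} + 2 \cdot 5 \left(-6\right)\right) - 14 = \left(\frac{1}{\sqrt{-82} + 303} + 10 \left(-6\right)\right) - 14 = \left(\frac{1}{i \sqrt{82} + 303} - 60\right) - 14 = \left(\frac{1}{303 + i \sqrt{82}} - 60\right) - 14 = \left(-60 + \frac{1}{303 + i \sqrt{82}}\right) - 14 = -74 + \frac{1}{303 + i \sqrt{82}}$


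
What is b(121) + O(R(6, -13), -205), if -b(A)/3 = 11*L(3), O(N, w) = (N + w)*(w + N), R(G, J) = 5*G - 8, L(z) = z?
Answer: 33390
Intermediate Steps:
R(G, J) = -8 + 5*G
O(N, w) = (N + w)**2 (O(N, w) = (N + w)*(N + w) = (N + w)**2)
b(A) = -99 (b(A) = -33*3 = -3*33 = -99)
b(121) + O(R(6, -13), -205) = -99 + ((-8 + 5*6) - 205)**2 = -99 + ((-8 + 30) - 205)**2 = -99 + (22 - 205)**2 = -99 + (-183)**2 = -99 + 33489 = 33390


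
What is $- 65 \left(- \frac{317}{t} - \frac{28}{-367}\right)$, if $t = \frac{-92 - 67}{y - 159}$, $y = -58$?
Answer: $\frac{1640672215}{58353} \approx 28116.0$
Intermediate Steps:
$t = \frac{159}{217}$ ($t = \frac{-92 - 67}{-58 - 159} = - \frac{159}{-217} = \left(-159\right) \left(- \frac{1}{217}\right) = \frac{159}{217} \approx 0.73272$)
$- 65 \left(- \frac{317}{t} - \frac{28}{-367}\right) = - 65 \left(- \frac{317}{\frac{159}{217}} - \frac{28}{-367}\right) = - 65 \left(\left(-317\right) \frac{217}{159} - - \frac{28}{367}\right) = - 65 \left(- \frac{68789}{159} + \frac{28}{367}\right) = \left(-65\right) \left(- \frac{25241111}{58353}\right) = \frac{1640672215}{58353}$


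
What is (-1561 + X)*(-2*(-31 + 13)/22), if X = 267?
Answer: -23292/11 ≈ -2117.5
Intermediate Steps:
(-1561 + X)*(-2*(-31 + 13)/22) = (-1561 + 267)*(-2*(-31 + 13)/22) = -1294*(-2*(-18))/22 = -46584/22 = -1294*18/11 = -23292/11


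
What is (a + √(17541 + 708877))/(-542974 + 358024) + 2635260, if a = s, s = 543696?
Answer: 81231798884/30825 - √726418/184950 ≈ 2.6353e+6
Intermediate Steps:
a = 543696
(a + √(17541 + 708877))/(-542974 + 358024) + 2635260 = (543696 + √(17541 + 708877))/(-542974 + 358024) + 2635260 = (543696 + √726418)/(-184950) + 2635260 = (543696 + √726418)*(-1/184950) + 2635260 = (-90616/30825 - √726418/184950) + 2635260 = 81231798884/30825 - √726418/184950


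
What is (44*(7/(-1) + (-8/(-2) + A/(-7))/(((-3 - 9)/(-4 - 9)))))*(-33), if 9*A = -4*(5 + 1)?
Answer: 68728/21 ≈ 3272.8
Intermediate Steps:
A = -8/3 (A = (-4*(5 + 1))/9 = (-4*6)/9 = (⅑)*(-24) = -8/3 ≈ -2.6667)
(44*(7/(-1) + (-8/(-2) + A/(-7))/(((-3 - 9)/(-4 - 9)))))*(-33) = (44*(7/(-1) + (-8/(-2) - 8/3/(-7))/(((-3 - 9)/(-4 - 9)))))*(-33) = (44*(7*(-1) + (-8*(-½) - 8/3*(-⅐))/((-12/(-13)))))*(-33) = (44*(-7 + (4 + 8/21)/((-12*(-1/13)))))*(-33) = (44*(-7 + 92/(21*(12/13))))*(-33) = (44*(-7 + (92/21)*(13/12)))*(-33) = (44*(-7 + 299/63))*(-33) = (44*(-142/63))*(-33) = -6248/63*(-33) = 68728/21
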